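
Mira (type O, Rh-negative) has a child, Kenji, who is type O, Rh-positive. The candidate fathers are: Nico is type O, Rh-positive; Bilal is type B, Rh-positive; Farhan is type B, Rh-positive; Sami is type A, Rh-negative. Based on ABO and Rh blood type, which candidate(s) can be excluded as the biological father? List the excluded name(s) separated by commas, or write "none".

A candidate is excluded only if no genotype consistent with his phenotype could produce a type O, Rh-positive child with a type O, Rh-negative mother.
Sami (type A, Rh-): no genotype consistent with that phenotype can produce a type-O Rh+ child with a type-O mother.

Sami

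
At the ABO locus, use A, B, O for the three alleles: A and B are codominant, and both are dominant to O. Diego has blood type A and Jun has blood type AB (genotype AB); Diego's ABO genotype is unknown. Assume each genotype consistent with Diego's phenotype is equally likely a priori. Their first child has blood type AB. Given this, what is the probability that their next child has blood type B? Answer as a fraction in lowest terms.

Possible genotypes: Diego ∈ {AA, AO}; Jun ∈ {AB}.
Weight each parental genotype pair by prior × P(type-AB child):
  AA × AB: posterior weight 2/3; P(next child type B) = 0.
  AO × AB: posterior weight 1/3; P(next child type B) = 1/4.
Weighted sum = 1/12.

1/12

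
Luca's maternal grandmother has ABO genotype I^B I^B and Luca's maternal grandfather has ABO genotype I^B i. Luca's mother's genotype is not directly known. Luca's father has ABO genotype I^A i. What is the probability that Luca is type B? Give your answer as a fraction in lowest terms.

3/8

Luca's mother's ABO genotype from I^B I^B × I^B i: 1/2 I^B I^B, 1/2 I^B i.
Crossing each possibility with the father I^A i and summing P(type B): 1/2·1/2 + 1/2·1/4 = 3/8.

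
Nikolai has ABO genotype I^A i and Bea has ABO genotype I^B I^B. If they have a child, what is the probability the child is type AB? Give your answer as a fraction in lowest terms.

ABO cross I^A i × I^B I^B → offspring phenotypes: 1/2 B, 1/2 AB.
So P(type AB) = 1/2.

1/2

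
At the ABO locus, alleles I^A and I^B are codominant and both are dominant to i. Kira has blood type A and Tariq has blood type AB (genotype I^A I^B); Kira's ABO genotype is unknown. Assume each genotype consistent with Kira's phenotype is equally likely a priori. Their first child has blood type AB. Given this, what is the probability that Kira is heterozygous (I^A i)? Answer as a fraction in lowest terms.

Possible genotypes: Kira ∈ {I^A I^A, I^A i}; Tariq ∈ {I^A I^B}.
Weight each parental genotype pair by prior × P(type-AB child):
  I^A I^A × I^A I^B: posterior weight 2/3.
  I^A i × I^A I^B: posterior weight 1/3.
Sum the posterior weight over pairs where Kira is I^A i: 1/3.

1/3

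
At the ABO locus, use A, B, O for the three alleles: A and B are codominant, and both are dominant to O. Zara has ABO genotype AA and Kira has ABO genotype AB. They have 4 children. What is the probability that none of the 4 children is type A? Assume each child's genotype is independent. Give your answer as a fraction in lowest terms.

1/16

ABO cross AA × AB → 1/2 A, 1/2 AB.
So P(type A) = 1/2 per child.
P(not type A) = 1/2 for one child; (1/2)^4 = 1/16.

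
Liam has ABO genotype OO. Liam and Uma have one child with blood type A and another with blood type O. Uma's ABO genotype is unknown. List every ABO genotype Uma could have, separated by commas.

For each candidate genotype of Uma, check whether crossing it with OO can produce every observed child phenotype.
  AA → possible child types {A} ✗
  AB → possible child types {A, B} ✗
  AO → possible child types {O, A} ✓
  BB → possible child types {B} ✗
  BO → possible child types {O, B} ✗
  OO → possible child types {O} ✗

AO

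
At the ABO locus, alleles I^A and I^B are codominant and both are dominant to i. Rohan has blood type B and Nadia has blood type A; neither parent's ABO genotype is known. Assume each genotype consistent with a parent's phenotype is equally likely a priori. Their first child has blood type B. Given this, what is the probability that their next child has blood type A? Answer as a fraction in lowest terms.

Possible genotypes: Rohan ∈ {I^B I^B, I^B i}; Nadia ∈ {I^A I^A, I^A i}.
Weight each parental genotype pair by prior × P(type-B child):
  I^B I^B × I^A i: posterior weight 2/3; P(next child type A) = 0.
  I^B i × I^A i: posterior weight 1/3; P(next child type A) = 1/4.
Weighted sum = 1/12.

1/12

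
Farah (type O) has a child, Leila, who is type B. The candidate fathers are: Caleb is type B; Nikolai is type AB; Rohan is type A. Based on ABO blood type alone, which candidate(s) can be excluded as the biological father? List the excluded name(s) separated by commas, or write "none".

A candidate is excluded only if no genotype consistent with his phenotype could produce a type B child with a type O mother.
Rohan (type A): no genotype consistent with that phenotype can produce a type-B child with a type-O mother.

Rohan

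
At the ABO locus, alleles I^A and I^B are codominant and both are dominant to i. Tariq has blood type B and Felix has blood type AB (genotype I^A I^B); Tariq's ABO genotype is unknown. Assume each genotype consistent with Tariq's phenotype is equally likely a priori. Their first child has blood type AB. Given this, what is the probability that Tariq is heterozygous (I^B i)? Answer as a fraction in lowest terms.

1/3

Possible genotypes: Tariq ∈ {I^B I^B, I^B i}; Felix ∈ {I^A I^B}.
Weight each parental genotype pair by prior × P(type-AB child):
  I^B I^B × I^A I^B: posterior weight 2/3.
  I^B i × I^A I^B: posterior weight 1/3.
Sum the posterior weight over pairs where Tariq is I^B i: 1/3.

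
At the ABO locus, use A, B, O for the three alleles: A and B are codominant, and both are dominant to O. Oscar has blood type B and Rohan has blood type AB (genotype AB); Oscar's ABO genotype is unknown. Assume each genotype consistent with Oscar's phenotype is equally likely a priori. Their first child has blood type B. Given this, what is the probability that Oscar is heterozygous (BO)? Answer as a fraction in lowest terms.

1/2

Possible genotypes: Oscar ∈ {BB, BO}; Rohan ∈ {AB}.
Weight each parental genotype pair by prior × P(type-B child):
  BB × AB: posterior weight 1/2.
  BO × AB: posterior weight 1/2.
Sum the posterior weight over pairs where Oscar is BO: 1/2.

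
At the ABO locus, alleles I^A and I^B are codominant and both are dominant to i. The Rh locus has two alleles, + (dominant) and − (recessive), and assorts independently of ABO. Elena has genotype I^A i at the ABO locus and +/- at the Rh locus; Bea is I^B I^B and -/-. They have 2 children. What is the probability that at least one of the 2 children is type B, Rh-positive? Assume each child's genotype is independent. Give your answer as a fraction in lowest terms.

ABO cross I^A i × I^B I^B → 1/2 B, 1/2 AB.
Rh cross +/- × -/- → 1/2 Rh+, 1/2 Rh-; so P(type B, Rh-positive) = 1/2 × 1/2 = 1/4 per child.
P(none) = (3/4)^2 = 9/16; P(at least one) = 1 − 9/16 = 7/16.

7/16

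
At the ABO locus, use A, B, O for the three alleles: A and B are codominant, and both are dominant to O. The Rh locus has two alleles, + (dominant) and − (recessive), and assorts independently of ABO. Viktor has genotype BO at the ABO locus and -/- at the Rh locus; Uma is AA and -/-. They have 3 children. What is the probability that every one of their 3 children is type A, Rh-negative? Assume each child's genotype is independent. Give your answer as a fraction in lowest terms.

1/8

ABO cross BO × AA → 1/2 A, 1/2 AB.
Rh cross -/- × -/- → 1 Rh-; so P(type A, Rh-negative) = 1/2 × 1 = 1/2 per child.
All 3 independent: (1/2)^3 = 1/8.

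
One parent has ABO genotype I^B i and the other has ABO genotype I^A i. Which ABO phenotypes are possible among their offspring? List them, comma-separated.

O, A, B, AB

Gametes from I^B i × I^A i give offspring ABO genotypes I^A I^B, I^A i, I^B i, i i, i.e. phenotypes O, A, B, AB.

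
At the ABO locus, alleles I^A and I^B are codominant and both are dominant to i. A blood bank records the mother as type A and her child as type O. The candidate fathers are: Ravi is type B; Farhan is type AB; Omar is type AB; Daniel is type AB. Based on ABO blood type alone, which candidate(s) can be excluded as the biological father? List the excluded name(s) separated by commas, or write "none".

A candidate is excluded only if no genotype consistent with his phenotype could produce a type O child with a type A mother.
Farhan (type AB): no genotype consistent with that phenotype can produce a type-O child with a type-A mother.
Omar (type AB): no genotype consistent with that phenotype can produce a type-O child with a type-A mother.
Daniel (type AB): no genotype consistent with that phenotype can produce a type-O child with a type-A mother.

Farhan, Omar, Daniel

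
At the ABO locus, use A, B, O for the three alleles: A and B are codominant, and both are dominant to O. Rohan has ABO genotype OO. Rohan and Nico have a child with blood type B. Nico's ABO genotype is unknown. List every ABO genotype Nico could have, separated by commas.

AB, BB, BO

For each candidate genotype of Nico, check whether crossing it with OO can produce every observed child phenotype.
  AA → possible child types {A} ✗
  AB → possible child types {A, B} ✓
  AO → possible child types {O, A} ✗
  BB → possible child types {B} ✓
  BO → possible child types {O, B} ✓
  OO → possible child types {O} ✗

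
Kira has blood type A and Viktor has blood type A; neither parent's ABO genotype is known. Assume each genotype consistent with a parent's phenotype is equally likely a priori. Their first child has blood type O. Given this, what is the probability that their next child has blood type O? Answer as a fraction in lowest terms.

Possible genotypes: Kira ∈ {I^A I^A, I^A i}; Viktor ∈ {I^A I^A, I^A i}.
Weight each parental genotype pair by prior × P(type-O child):
  I^A i × I^A i: posterior weight 1; P(next child type O) = 1/4.
Weighted sum = 1/4.

1/4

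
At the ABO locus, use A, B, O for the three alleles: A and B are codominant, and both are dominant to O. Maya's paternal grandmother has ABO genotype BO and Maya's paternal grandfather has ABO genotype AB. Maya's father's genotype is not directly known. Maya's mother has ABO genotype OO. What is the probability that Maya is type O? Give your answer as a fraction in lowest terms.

Maya's father's ABO genotype from BO × AB: 1/4 AB, 1/4 AO, 1/4 BB, 1/4 BO.
Crossing each possibility with the mother OO and summing P(type O): 1/4·0 + 1/4·1/2 + 1/4·0 + 1/4·1/2 = 1/4.

1/4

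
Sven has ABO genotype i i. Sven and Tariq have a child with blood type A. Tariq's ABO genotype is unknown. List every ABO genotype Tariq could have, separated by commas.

I^A I^A, I^A I^B, I^A i

For each candidate genotype of Tariq, check whether crossing it with i i can produce every observed child phenotype.
  I^A I^A → possible child types {A} ✓
  I^A I^B → possible child types {A, B} ✓
  I^A i → possible child types {O, A} ✓
  I^B I^B → possible child types {B} ✗
  I^B i → possible child types {O, B} ✗
  i i → possible child types {O} ✗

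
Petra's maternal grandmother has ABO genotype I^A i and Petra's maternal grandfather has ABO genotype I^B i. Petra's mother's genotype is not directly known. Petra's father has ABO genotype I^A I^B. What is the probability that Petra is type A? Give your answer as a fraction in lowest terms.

3/8

Petra's mother's ABO genotype from I^A i × I^B i: 1/4 I^A I^B, 1/4 I^A i, 1/4 I^B i, 1/4 i i.
Crossing each possibility with the father I^A I^B and summing P(type A): 1/4·1/4 + 1/4·1/2 + 1/4·1/4 + 1/4·1/2 = 3/8.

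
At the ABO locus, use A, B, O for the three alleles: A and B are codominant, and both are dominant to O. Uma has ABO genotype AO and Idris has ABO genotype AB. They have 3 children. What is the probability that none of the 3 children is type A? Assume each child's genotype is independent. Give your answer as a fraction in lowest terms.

1/8

ABO cross AO × AB → 1/2 A, 1/4 B, 1/4 AB.
So P(type A) = 1/2 per child.
P(not type A) = 1/2 for one child; (1/2)^3 = 1/8.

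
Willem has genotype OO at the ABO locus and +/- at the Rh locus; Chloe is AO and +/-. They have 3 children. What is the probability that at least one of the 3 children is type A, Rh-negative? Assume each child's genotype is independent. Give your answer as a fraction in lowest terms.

169/512

ABO cross OO × AO → 1/2 O, 1/2 A.
Rh cross +/- × +/- → 3/4 Rh+, 1/4 Rh-; so P(type A, Rh-negative) = 1/2 × 1/4 = 1/8 per child.
P(none) = (7/8)^3 = 343/512; P(at least one) = 1 − 343/512 = 169/512.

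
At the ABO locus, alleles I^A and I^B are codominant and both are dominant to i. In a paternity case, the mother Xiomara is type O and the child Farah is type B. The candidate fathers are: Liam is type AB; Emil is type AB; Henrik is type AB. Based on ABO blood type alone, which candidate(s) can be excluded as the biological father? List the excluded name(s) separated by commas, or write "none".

A candidate is excluded only if no genotype consistent with his phenotype could produce a type B child with a type O mother.
Every candidate has at least one consistent genotype combination, so none can be excluded.

none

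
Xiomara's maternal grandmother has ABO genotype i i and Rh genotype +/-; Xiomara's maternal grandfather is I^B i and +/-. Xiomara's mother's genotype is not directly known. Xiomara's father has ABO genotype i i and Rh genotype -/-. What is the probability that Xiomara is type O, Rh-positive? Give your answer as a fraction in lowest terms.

Xiomara's mother's ABO genotype from i i × I^B i: 1/2 I^B i, 1/2 i i.
Crossing each possibility with the father i i and summing P(type O): 1/2·1/2 + 1/2·1 = 3/4.
Similarly for Rh via the mother's Rh distribution: P(Rh+) = 1/2.
Independent loci: 3/4 × 1/2 = 3/8.

3/8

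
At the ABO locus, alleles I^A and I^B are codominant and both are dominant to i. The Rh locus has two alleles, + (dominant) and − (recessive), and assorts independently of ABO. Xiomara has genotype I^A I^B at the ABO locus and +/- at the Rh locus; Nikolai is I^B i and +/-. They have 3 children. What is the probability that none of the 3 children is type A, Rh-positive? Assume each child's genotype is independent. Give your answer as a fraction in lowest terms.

ABO cross I^A I^B × I^B i → 1/4 A, 1/2 B, 1/4 AB.
Rh cross +/- × +/- → 3/4 Rh+, 1/4 Rh-; so P(type A, Rh-positive) = 1/4 × 3/4 = 3/16 per child.
P(not type A, Rh-positive) = 13/16 for one child; (13/16)^3 = 2197/4096.

2197/4096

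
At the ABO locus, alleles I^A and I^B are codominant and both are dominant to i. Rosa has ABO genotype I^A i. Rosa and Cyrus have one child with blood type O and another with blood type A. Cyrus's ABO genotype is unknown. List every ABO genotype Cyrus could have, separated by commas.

I^A i, I^B i, i i

For each candidate genotype of Cyrus, check whether crossing it with I^A i can produce every observed child phenotype.
  I^A I^A → possible child types {A} ✗
  I^A I^B → possible child types {A, B, AB} ✗
  I^A i → possible child types {O, A} ✓
  I^B I^B → possible child types {B, AB} ✗
  I^B i → possible child types {O, A, B, AB} ✓
  i i → possible child types {O, A} ✓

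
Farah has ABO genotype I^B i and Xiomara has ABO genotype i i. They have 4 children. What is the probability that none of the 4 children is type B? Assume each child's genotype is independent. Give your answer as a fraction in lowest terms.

1/16

ABO cross I^B i × i i → 1/2 O, 1/2 B.
So P(type B) = 1/2 per child.
P(not type B) = 1/2 for one child; (1/2)^4 = 1/16.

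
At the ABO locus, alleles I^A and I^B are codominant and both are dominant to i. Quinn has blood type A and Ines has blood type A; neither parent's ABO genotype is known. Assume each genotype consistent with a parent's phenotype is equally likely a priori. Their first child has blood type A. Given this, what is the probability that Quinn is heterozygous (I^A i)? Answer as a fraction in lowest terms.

Possible genotypes: Quinn ∈ {I^A I^A, I^A i}; Ines ∈ {I^A I^A, I^A i}.
Weight each parental genotype pair by prior × P(type-A child):
  I^A I^A × I^A I^A: posterior weight 4/15.
  I^A I^A × I^A i: posterior weight 4/15.
  I^A i × I^A I^A: posterior weight 4/15.
  I^A i × I^A i: posterior weight 1/5.
Sum the posterior weight over pairs where Quinn is I^A i: 7/15.

7/15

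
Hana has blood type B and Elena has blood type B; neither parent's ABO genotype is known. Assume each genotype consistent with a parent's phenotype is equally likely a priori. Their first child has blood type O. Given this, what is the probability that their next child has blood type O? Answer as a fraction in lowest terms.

1/4

Possible genotypes: Hana ∈ {BB, BO}; Elena ∈ {BB, BO}.
Weight each parental genotype pair by prior × P(type-O child):
  BO × BO: posterior weight 1; P(next child type O) = 1/4.
Weighted sum = 1/4.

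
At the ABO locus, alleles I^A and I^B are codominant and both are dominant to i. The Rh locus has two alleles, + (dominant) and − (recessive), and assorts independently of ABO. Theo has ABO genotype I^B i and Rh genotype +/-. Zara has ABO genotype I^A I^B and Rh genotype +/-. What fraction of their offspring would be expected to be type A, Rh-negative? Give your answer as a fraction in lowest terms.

1/16

ABO cross I^B i × I^A I^B → offspring phenotypes: 1/4 A, 1/2 B, 1/4 AB.
Rh cross +/- × +/- → 3/4 Rh+, 1/4 Rh-.
Independent loci: P(type A, Rh-negative) = 1/4 × 1/4 = 1/16.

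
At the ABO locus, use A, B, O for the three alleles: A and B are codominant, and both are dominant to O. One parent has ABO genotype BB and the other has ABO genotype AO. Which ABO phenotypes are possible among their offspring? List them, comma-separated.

B, AB

Gametes from BB × AO give offspring ABO genotypes AB, BO, i.e. phenotypes B, AB.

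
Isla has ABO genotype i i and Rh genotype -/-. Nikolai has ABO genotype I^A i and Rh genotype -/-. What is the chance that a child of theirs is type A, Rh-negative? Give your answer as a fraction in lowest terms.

1/2

ABO cross i i × I^A i → offspring phenotypes: 1/2 O, 1/2 A.
Rh cross -/- × -/- → 1 Rh-.
Independent loci: P(type A, Rh-negative) = 1/2 × 1 = 1/2.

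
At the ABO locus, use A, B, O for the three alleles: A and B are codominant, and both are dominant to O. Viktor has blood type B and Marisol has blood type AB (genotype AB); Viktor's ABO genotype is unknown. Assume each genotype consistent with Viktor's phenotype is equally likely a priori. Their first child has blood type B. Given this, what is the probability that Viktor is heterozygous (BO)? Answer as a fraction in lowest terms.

Possible genotypes: Viktor ∈ {BB, BO}; Marisol ∈ {AB}.
Weight each parental genotype pair by prior × P(type-B child):
  BB × AB: posterior weight 1/2.
  BO × AB: posterior weight 1/2.
Sum the posterior weight over pairs where Viktor is BO: 1/2.

1/2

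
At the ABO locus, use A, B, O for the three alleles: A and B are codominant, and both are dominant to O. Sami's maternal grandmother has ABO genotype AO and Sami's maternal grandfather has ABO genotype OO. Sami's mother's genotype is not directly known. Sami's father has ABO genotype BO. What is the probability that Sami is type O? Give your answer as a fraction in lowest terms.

Sami's mother's ABO genotype from AO × OO: 1/2 AO, 1/2 OO.
Crossing each possibility with the father BO and summing P(type O): 1/2·1/4 + 1/2·1/2 = 3/8.

3/8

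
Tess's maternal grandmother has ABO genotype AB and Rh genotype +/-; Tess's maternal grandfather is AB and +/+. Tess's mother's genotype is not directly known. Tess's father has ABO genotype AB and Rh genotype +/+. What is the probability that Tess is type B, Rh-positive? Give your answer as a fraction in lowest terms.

Tess's mother's ABO genotype from AB × AB: 1/4 AA, 1/2 AB, 1/4 BB.
Crossing each possibility with the father AB and summing P(type B): 1/4·0 + 1/2·1/4 + 1/4·1/2 = 1/4.
Similarly for Rh via the mother's Rh distribution: P(Rh+) = 1.
Independent loci: 1/4 × 1 = 1/4.

1/4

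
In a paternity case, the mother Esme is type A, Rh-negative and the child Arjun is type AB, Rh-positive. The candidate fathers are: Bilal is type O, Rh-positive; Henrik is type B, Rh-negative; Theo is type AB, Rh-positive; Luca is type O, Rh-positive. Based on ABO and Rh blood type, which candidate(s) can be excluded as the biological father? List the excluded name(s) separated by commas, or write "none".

Bilal, Henrik, Luca

A candidate is excluded only if no genotype consistent with his phenotype could produce a type AB, Rh-positive child with a type A, Rh-negative mother.
Bilal (type O, Rh+): no genotype consistent with that phenotype can produce a type-AB Rh+ child with a type-A mother.
Henrik (type B, Rh-): no genotype consistent with that phenotype can produce a type-AB Rh+ child with a type-A mother.
Luca (type O, Rh+): no genotype consistent with that phenotype can produce a type-AB Rh+ child with a type-A mother.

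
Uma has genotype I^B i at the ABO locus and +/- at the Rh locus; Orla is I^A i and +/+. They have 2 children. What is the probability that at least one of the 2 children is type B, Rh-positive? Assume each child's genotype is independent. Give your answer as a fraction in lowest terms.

ABO cross I^B i × I^A i → 1/4 O, 1/4 A, 1/4 B, 1/4 AB.
Rh cross +/- × +/+ → 1 Rh+; so P(type B, Rh-positive) = 1/4 × 1 = 1/4 per child.
P(none) = (3/4)^2 = 9/16; P(at least one) = 1 − 9/16 = 7/16.

7/16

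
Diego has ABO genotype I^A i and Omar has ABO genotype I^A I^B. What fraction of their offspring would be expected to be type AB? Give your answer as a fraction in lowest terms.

1/4

ABO cross I^A i × I^A I^B → offspring phenotypes: 1/2 A, 1/4 B, 1/4 AB.
So P(type AB) = 1/4.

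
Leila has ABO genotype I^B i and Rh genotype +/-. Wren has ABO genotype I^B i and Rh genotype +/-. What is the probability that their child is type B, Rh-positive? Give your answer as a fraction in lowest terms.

9/16

ABO cross I^B i × I^B i → offspring phenotypes: 1/4 O, 3/4 B.
Rh cross +/- × +/- → 3/4 Rh+, 1/4 Rh-.
Independent loci: P(type B, Rh-positive) = 3/4 × 3/4 = 9/16.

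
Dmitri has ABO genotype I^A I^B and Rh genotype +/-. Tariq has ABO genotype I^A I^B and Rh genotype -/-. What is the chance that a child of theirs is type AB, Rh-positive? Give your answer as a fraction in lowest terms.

ABO cross I^A I^B × I^A I^B → offspring phenotypes: 1/4 A, 1/4 B, 1/2 AB.
Rh cross +/- × -/- → 1/2 Rh+, 1/2 Rh-.
Independent loci: P(type AB, Rh-positive) = 1/2 × 1/2 = 1/4.

1/4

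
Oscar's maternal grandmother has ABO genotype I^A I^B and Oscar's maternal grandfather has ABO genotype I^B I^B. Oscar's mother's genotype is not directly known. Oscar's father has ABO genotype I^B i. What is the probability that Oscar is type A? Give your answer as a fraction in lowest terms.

Oscar's mother's ABO genotype from I^A I^B × I^B I^B: 1/2 I^A I^B, 1/2 I^B I^B.
Crossing each possibility with the father I^B i and summing P(type A): 1/2·1/4 + 1/2·0 = 1/8.

1/8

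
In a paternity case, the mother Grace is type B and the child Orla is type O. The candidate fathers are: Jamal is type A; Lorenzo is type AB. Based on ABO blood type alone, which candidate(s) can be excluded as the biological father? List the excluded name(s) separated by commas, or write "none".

A candidate is excluded only if no genotype consistent with his phenotype could produce a type O child with a type B mother.
Lorenzo (type AB): no genotype consistent with that phenotype can produce a type-O child with a type-B mother.

Lorenzo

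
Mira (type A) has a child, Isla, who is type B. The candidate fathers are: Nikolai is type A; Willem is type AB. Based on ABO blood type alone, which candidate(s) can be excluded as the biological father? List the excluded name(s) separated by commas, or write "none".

A candidate is excluded only if no genotype consistent with his phenotype could produce a type B child with a type A mother.
Nikolai (type A): no genotype consistent with that phenotype can produce a type-B child with a type-A mother.

Nikolai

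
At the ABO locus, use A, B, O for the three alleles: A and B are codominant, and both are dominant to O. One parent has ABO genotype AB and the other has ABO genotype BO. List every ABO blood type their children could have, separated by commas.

Gametes from AB × BO give offspring ABO genotypes AB, AO, BB, BO, i.e. phenotypes A, B, AB.

A, B, AB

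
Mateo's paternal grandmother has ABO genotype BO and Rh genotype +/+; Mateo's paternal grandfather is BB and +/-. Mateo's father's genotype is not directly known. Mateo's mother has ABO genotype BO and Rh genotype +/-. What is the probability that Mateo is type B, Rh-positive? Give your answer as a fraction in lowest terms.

49/64

Mateo's father's ABO genotype from BO × BB: 1/2 BB, 1/2 BO.
Crossing each possibility with the mother BO and summing P(type B): 1/2·1 + 1/2·3/4 = 7/8.
Similarly for Rh via the father's Rh distribution: P(Rh+) = 7/8.
Independent loci: 7/8 × 7/8 = 49/64.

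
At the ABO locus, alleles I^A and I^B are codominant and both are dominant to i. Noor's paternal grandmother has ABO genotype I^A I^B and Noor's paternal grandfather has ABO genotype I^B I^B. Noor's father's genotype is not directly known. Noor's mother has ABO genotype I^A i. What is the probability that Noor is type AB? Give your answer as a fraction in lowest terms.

3/8

Noor's father's ABO genotype from I^A I^B × I^B I^B: 1/2 I^A I^B, 1/2 I^B I^B.
Crossing each possibility with the mother I^A i and summing P(type AB): 1/2·1/4 + 1/2·1/2 = 3/8.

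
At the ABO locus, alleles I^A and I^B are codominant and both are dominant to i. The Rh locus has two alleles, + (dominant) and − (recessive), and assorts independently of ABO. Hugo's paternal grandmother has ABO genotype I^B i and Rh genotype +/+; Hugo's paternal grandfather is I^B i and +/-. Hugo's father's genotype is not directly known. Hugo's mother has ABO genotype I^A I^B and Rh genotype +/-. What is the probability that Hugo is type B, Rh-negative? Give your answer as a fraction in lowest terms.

1/16

Hugo's father's ABO genotype from I^B i × I^B i: 1/4 I^B I^B, 1/2 I^B i, 1/4 i i.
Crossing each possibility with the mother I^A I^B and summing P(type B): 1/4·1/2 + 1/2·1/2 + 1/4·1/2 = 1/2.
Similarly for Rh via the father's Rh distribution: P(Rh-) = 1/8.
Independent loci: 1/2 × 1/8 = 1/16.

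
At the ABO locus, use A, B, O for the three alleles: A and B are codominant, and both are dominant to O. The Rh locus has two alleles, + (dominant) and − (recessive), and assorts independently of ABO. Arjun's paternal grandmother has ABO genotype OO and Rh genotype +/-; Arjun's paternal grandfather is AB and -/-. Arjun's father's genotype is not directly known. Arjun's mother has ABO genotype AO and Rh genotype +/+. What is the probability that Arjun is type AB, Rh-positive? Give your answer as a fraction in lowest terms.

Arjun's father's ABO genotype from OO × AB: 1/2 AO, 1/2 BO.
Crossing each possibility with the mother AO and summing P(type AB): 1/2·0 + 1/2·1/4 = 1/8.
Similarly for Rh via the father's Rh distribution: P(Rh+) = 1.
Independent loci: 1/8 × 1 = 1/8.

1/8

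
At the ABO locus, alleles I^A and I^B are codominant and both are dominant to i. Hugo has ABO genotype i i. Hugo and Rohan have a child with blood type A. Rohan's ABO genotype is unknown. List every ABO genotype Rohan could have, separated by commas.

For each candidate genotype of Rohan, check whether crossing it with i i can produce every observed child phenotype.
  I^A I^A → possible child types {A} ✓
  I^A I^B → possible child types {A, B} ✓
  I^A i → possible child types {O, A} ✓
  I^B I^B → possible child types {B} ✗
  I^B i → possible child types {O, B} ✗
  i i → possible child types {O} ✗

I^A I^A, I^A I^B, I^A i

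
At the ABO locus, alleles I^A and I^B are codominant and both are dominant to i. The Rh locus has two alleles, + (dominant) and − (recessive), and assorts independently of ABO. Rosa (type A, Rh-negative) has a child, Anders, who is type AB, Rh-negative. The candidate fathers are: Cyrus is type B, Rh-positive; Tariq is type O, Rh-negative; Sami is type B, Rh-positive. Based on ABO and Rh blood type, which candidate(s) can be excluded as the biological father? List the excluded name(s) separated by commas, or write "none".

A candidate is excluded only if no genotype consistent with his phenotype could produce a type AB, Rh-negative child with a type A, Rh-negative mother.
Tariq (type O, Rh-): no genotype consistent with that phenotype can produce a type-AB Rh- child with a type-A mother.

Tariq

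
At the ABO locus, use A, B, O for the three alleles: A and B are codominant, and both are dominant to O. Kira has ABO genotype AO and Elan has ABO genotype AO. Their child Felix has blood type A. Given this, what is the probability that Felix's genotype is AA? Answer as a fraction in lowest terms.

Cross AO × AO → 1/4 AA, 1/2 AO, 1/4 OO.
Type-A genotypes among offspring: AA (1/4), AO (1/2); total 3/4.
P(AA | type A) = (1/4) / (3/4) = 1/3.

1/3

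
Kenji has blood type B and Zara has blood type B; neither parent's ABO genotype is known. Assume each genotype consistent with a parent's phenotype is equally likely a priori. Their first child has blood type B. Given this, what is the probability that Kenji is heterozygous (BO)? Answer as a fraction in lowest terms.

7/15

Possible genotypes: Kenji ∈ {BB, BO}; Zara ∈ {BB, BO}.
Weight each parental genotype pair by prior × P(type-B child):
  BB × BB: posterior weight 4/15.
  BB × BO: posterior weight 4/15.
  BO × BB: posterior weight 4/15.
  BO × BO: posterior weight 1/5.
Sum the posterior weight over pairs where Kenji is BO: 7/15.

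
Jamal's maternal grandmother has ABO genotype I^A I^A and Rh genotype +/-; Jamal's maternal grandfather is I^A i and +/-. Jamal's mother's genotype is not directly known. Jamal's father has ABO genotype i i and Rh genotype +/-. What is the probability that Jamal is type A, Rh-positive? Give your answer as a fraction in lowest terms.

Jamal's mother's ABO genotype from I^A I^A × I^A i: 1/2 I^A I^A, 1/2 I^A i.
Crossing each possibility with the father i i and summing P(type A): 1/2·1 + 1/2·1/2 = 3/4.
Similarly for Rh via the mother's Rh distribution: P(Rh+) = 3/4.
Independent loci: 3/4 × 3/4 = 9/16.

9/16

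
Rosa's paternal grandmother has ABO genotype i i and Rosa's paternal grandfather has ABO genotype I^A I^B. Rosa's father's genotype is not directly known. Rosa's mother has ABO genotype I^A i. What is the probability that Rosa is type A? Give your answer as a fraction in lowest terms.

Rosa's father's ABO genotype from i i × I^A I^B: 1/2 I^A i, 1/2 I^B i.
Crossing each possibility with the mother I^A i and summing P(type A): 1/2·3/4 + 1/2·1/4 = 1/2.

1/2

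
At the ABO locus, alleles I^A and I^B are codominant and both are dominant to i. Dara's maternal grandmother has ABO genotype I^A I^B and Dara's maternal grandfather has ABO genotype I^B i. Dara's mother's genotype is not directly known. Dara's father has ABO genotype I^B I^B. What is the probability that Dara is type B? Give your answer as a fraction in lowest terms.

Dara's mother's ABO genotype from I^A I^B × I^B i: 1/4 I^A I^B, 1/4 I^A i, 1/4 I^B I^B, 1/4 I^B i.
Crossing each possibility with the father I^B I^B and summing P(type B): 1/4·1/2 + 1/4·1/2 + 1/4·1 + 1/4·1 = 3/4.

3/4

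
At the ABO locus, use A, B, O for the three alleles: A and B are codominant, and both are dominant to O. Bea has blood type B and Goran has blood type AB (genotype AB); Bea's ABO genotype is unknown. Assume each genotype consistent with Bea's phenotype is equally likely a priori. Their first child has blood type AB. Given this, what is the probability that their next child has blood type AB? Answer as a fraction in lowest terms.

Possible genotypes: Bea ∈ {BB, BO}; Goran ∈ {AB}.
Weight each parental genotype pair by prior × P(type-AB child):
  BB × AB: posterior weight 2/3; P(next child type AB) = 1/2.
  BO × AB: posterior weight 1/3; P(next child type AB) = 1/4.
Weighted sum = 5/12.

5/12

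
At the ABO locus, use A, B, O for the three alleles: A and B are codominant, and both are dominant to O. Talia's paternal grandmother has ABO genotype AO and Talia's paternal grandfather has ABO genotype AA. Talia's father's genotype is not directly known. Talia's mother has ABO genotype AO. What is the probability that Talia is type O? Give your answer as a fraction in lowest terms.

1/8

Talia's father's ABO genotype from AO × AA: 1/2 AA, 1/2 AO.
Crossing each possibility with the mother AO and summing P(type O): 1/2·0 + 1/2·1/4 = 1/8.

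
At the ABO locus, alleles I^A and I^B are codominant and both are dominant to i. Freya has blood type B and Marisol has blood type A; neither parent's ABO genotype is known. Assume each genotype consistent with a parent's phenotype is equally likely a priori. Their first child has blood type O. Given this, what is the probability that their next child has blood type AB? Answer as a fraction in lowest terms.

1/4

Possible genotypes: Freya ∈ {I^B I^B, I^B i}; Marisol ∈ {I^A I^A, I^A i}.
Weight each parental genotype pair by prior × P(type-O child):
  I^B i × I^A i: posterior weight 1; P(next child type AB) = 1/4.
Weighted sum = 1/4.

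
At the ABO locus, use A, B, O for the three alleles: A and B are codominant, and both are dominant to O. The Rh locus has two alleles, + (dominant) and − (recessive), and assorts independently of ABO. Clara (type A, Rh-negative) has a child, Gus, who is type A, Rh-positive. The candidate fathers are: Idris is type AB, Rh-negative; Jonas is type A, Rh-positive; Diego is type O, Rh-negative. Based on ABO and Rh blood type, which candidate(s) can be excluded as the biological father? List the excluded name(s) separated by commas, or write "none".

A candidate is excluded only if no genotype consistent with his phenotype could produce a type A, Rh-positive child with a type A, Rh-negative mother.
Idris (type AB, Rh-): no genotype consistent with that phenotype can produce a type-A Rh+ child with a type-A mother.
Diego (type O, Rh-): no genotype consistent with that phenotype can produce a type-A Rh+ child with a type-A mother.

Idris, Diego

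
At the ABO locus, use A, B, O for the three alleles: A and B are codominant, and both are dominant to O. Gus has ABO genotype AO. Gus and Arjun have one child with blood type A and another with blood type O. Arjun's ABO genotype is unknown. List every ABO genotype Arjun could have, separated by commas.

For each candidate genotype of Arjun, check whether crossing it with AO can produce every observed child phenotype.
  AA → possible child types {A} ✗
  AB → possible child types {A, B, AB} ✗
  AO → possible child types {O, A} ✓
  BB → possible child types {B, AB} ✗
  BO → possible child types {O, A, B, AB} ✓
  OO → possible child types {O, A} ✓

AO, BO, OO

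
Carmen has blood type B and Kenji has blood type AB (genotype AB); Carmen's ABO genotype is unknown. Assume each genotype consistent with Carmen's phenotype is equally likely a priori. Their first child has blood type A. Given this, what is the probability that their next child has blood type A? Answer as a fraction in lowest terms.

Possible genotypes: Carmen ∈ {BB, BO}; Kenji ∈ {AB}.
Weight each parental genotype pair by prior × P(type-A child):
  BO × AB: posterior weight 1; P(next child type A) = 1/4.
Weighted sum = 1/4.

1/4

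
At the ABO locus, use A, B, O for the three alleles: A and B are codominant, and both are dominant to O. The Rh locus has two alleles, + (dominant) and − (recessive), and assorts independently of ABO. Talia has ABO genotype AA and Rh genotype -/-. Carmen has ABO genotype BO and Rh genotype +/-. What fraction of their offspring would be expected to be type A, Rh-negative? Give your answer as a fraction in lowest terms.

1/4

ABO cross AA × BO → offspring phenotypes: 1/2 A, 1/2 AB.
Rh cross -/- × +/- → 1/2 Rh+, 1/2 Rh-.
Independent loci: P(type A, Rh-negative) = 1/2 × 1/2 = 1/4.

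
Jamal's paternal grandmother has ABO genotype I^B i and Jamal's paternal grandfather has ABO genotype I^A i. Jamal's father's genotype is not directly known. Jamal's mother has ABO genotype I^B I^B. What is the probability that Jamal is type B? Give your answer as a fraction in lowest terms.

Jamal's father's ABO genotype from I^B i × I^A i: 1/4 I^A I^B, 1/4 I^A i, 1/4 I^B i, 1/4 i i.
Crossing each possibility with the mother I^B I^B and summing P(type B): 1/4·1/2 + 1/4·1/2 + 1/4·1 + 1/4·1 = 3/4.

3/4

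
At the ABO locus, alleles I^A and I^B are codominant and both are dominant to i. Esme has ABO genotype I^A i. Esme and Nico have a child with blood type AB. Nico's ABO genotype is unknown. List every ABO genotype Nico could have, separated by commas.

I^A I^B, I^B I^B, I^B i

For each candidate genotype of Nico, check whether crossing it with I^A i can produce every observed child phenotype.
  I^A I^A → possible child types {A} ✗
  I^A I^B → possible child types {A, B, AB} ✓
  I^A i → possible child types {O, A} ✗
  I^B I^B → possible child types {B, AB} ✓
  I^B i → possible child types {O, A, B, AB} ✓
  i i → possible child types {O, A} ✗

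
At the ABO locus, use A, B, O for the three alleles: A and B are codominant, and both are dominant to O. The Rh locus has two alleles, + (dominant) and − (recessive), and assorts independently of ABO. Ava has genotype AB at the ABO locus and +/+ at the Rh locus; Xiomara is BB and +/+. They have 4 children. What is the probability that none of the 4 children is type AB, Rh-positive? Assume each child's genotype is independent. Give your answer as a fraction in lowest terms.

1/16

ABO cross AB × BB → 1/2 B, 1/2 AB.
Rh cross +/+ × +/+ → 1 Rh+; so P(type AB, Rh-positive) = 1/2 × 1 = 1/2 per child.
P(not type AB, Rh-positive) = 1/2 for one child; (1/2)^4 = 1/16.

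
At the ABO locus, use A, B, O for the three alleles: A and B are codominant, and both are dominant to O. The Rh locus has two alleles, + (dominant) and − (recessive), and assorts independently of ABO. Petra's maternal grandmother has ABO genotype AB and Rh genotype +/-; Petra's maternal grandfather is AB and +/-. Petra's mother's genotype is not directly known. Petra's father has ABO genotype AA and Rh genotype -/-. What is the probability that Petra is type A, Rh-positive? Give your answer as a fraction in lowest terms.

Petra's mother's ABO genotype from AB × AB: 1/4 AA, 1/2 AB, 1/4 BB.
Crossing each possibility with the father AA and summing P(type A): 1/4·1 + 1/2·1/2 + 1/4·0 = 1/2.
Similarly for Rh via the mother's Rh distribution: P(Rh+) = 1/2.
Independent loci: 1/2 × 1/2 = 1/4.

1/4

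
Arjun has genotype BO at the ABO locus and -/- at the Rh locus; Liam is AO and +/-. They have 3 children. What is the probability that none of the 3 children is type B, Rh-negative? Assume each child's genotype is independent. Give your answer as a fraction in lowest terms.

343/512

ABO cross BO × AO → 1/4 O, 1/4 A, 1/4 B, 1/4 AB.
Rh cross -/- × +/- → 1/2 Rh+, 1/2 Rh-; so P(type B, Rh-negative) = 1/4 × 1/2 = 1/8 per child.
P(not type B, Rh-negative) = 7/8 for one child; (7/8)^3 = 343/512.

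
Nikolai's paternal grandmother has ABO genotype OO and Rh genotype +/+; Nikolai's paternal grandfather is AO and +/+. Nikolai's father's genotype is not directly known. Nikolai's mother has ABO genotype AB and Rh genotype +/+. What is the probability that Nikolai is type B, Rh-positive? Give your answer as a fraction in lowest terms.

Nikolai's father's ABO genotype from OO × AO: 1/2 AO, 1/2 OO.
Crossing each possibility with the mother AB and summing P(type B): 1/2·1/4 + 1/2·1/2 = 3/8.
Similarly for Rh via the father's Rh distribution: P(Rh+) = 1.
Independent loci: 3/8 × 1 = 3/8.

3/8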